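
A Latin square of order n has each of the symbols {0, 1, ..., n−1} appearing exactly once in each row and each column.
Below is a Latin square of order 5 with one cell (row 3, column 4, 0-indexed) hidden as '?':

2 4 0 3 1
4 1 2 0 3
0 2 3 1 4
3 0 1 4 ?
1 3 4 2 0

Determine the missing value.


Row 3 contains symbols [0, 1, 3, 4] — missing [2].
Column 4 contains symbols [0, 1, 3, 4] — missing [2].
The missing symbol must appear in both missing sets; intersection = [2].
Therefore the hidden value is 2.

Missing value = 2.


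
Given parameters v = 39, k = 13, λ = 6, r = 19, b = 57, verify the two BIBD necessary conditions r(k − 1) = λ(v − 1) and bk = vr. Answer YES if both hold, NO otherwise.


Condition (i): r(k − 1) = 19·12 = 228; λ(v − 1) = 6·38 = 228. Match? YES.
Condition (ii): bk = 57·13 = 741; vr = 39·19 = 741. Match? YES.
Both conditions hold? YES.

YES


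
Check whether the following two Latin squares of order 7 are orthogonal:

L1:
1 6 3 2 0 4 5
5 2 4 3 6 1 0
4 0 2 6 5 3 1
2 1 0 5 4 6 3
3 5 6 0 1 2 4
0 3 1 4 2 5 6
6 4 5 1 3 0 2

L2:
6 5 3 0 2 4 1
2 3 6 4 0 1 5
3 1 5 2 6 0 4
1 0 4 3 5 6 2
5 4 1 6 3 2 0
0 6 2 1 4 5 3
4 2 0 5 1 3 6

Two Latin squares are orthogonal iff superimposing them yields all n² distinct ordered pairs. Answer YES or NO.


Form the n² = 49 superimposed pairs (L1[i][j], L2[i][j]), row by row (rows and columns indexed from 0):
row 0: (1,6) (6,5) (3,3) (2,0) (0,2) (4,4) (5,1)
row 1: (5,2) (2,3) (4,6) (3,4) (6,0) (1,1) (0,5)
row 2: (4,3) (0,1) (2,5) (6,2) (5,6) (3,0) (1,4)
row 3: (2,1) (1,0) (0,4) (5,3) (4,5) (6,6) (3,2)
row 4: (3,5) (5,4) (6,1) (0,6) (1,3) (2,2) (4,0)
row 5: (0,0) (3,6) (1,2) (4,1) (2,4) (5,5) (6,3)
row 6: (6,4) (4,2) (5,0) (1,5) (3,1) (0,3) (2,6)
Orthogonality requires all 49 pairs distinct.
Check by first coordinate: for each symbol s of L1, list the L2 entries in the n cells where L1 = s; they must all differ.
  L1 = 0: L2 entries (in reading order) 2, 5, 1, 4, 6, 0, 3 — all 7 distinct ✓
  L1 = 1: L2 entries (in reading order) 6, 1, 4, 0, 3, 2, 5 — all 7 distinct ✓
  L1 = 2: L2 entries (in reading order) 0, 3, 5, 1, 2, 4, 6 — all 7 distinct ✓
  L1 = 3: L2 entries (in reading order) 3, 4, 0, 2, 5, 6, 1 — all 7 distinct ✓
  L1 = 4: L2 entries (in reading order) 4, 6, 3, 5, 0, 1, 2 — all 7 distinct ✓
  L1 = 5: L2 entries (in reading order) 1, 2, 6, 3, 4, 5, 0 — all 7 distinct ✓
  L1 = 6: L2 entries (in reading order) 5, 0, 2, 6, 1, 3, 4 — all 7 distinct ✓
Every symbol of L1 meets every symbol of L2 exactly once, so all 49 pairs are distinct (49 of 49).
Conclusion: YES.

YES


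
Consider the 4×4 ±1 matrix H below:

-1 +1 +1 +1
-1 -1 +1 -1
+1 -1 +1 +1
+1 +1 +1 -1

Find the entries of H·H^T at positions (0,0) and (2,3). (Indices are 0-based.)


Row 0 of H: [-1, 1, 1, 1].
Row 2 of H: [1, -1, 1, 1].
Row 3 of H: [1, 1, 1, -1].
(H·H^T)[0][0] = Σ_j H[0][j]·H[0][j] = (-1)² + (1)² + (1)² + (1)² = 1 + 1 + 1 + 1 = 4.
(H·H^T)[2][3] = Σ_j H[2][j]·H[3][j] = (1)·(1) + (-1)·(1) + (1)·(1) + (1)·(-1) = 1 + -1 + 1 + -1 = 0.
So rows 2 and 3 are orthogonal; the diagonal entry equals n = 4.

(0,0) entry = 4; (2,3) entry = 0.


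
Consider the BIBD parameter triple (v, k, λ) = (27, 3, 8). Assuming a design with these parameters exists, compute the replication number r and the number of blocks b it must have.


Any 2-(v, k, λ) BIBD satisfies two necessary conditions:
  (i)  Each point sits in r blocks, and counting incidences through any fixed point gives r(k − 1) = λ(v − 1), so r = λ(v − 1)/(k − 1).
  (ii) Total incidences bk = vr, so b = vr/k.
Step 1: r = λ(v − 1)/(k − 1) = 8·(27 − 1)/(3 − 1) = 8·26/2 = 208/2 = 104.
Step 2: b = vr/k = 27·104/3 = 2808/3 = 936.
Check integrality: r = 104 ∈ Z ✓, b = 936 ∈ Z ✓.
(These identities are necessary conditions: they determine r and b for any design with these parameters, but do not by themselves prove that one exists.)

r = 104, b = 936.


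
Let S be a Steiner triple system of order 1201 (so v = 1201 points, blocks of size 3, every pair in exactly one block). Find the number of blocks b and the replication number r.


An STS(v) is a 2-(v, 3, 1) BIBD: block size k = 3, λ = 1.
Replication: r(k − 1) = λ(v − 1) ⇒ r·2 = 1201 − 1 = 1200 ⇒ r = 600.
Block count: bk = vr ⇒ b·3 = 1201·600 = 720600 ⇒ b = 240200.
(Check via b = v(v − 1)/6 = 1201·1200/6 = 1441200/6 = 240200.)

r = 600, b = 240200.


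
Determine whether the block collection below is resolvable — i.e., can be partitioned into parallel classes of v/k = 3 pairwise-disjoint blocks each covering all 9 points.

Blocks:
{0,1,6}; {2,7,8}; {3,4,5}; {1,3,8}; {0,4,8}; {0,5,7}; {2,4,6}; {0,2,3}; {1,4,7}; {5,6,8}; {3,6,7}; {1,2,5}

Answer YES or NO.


v = 9, block size k = 3, number of blocks = 12.
For resolvability, blocks must partition into parallel classes of size v/k = 3.
Total blocks must therefore be a multiple of 3: 12 = 3·4 + 0 ⇒ divisible ✓.
Greedy packing gives 4 candidate class(es). Each should be a full parallel class (size 3, covers all 9 points).
  Class 1 (3 blocks): {0,1,6}; {2,7,8}; {3,4,5}. Points covered: [0, 1, 2, 3, 4, 5, 6, 7, 8].
  Class 2 (3 blocks): {1,3,8}; {0,5,7}; {2,4,6}. Points covered: [0, 1, 2, 3, 4, 5, 6, 7, 8].
  Class 3 (3 blocks): {0,4,8}; {3,6,7}; {1,2,5}. Points covered: [0, 1, 2, 3, 4, 5, 6, 7, 8].
  Class 4 (3 blocks): {0,2,3}; {1,4,7}; {5,6,8}. Points covered: [0, 1, 2, 3, 4, 5, 6, 7, 8].
All classes full (size 3)? YES. All classes cover every point? YES.
Resolvable? YES.

YES


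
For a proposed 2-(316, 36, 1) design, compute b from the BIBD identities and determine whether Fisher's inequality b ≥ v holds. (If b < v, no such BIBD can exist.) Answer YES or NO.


r = λ(v − 1)/(k − 1) = 1·315/35 = 9.
b = vr/k = 316·9/36 = 79.
Fisher's inequality: b ≥ v ⇔ 79 ≥ 316? NO.

NO


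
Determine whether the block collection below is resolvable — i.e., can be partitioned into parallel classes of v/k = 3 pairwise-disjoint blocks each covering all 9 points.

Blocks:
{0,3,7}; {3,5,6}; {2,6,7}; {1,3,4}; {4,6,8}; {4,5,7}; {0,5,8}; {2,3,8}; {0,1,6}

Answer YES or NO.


v = 9, block size k = 3, number of blocks = 9.
For resolvability, blocks must partition into parallel classes of size v/k = 3.
Total blocks must therefore be a multiple of 3: 9 = 3·3 + 0 ⇒ divisible ✓.
Consider block {0,3,7}. The only other block(s) in the collection disjoint from it are {4,6,8} — just 1 block(s). Any parallel class containing {0,3,7} would need 2 other blocks each disjoint from it, so no parallel class of size 3 can contain {0,3,7}.
Since every block must belong to some parallel class in a resolution, the collection cannot be partitioned into parallel classes.
Resolvable? NO.

NO


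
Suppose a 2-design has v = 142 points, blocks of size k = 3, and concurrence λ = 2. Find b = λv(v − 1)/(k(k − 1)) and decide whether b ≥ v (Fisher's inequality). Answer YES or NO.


b = λv(v − 1)/(k(k − 1)) = 2·142·141/(3·2) = 40044/6 = 6674.
Compare with v = 142: b ≥ v, so Fisher's inequality holds.

YES


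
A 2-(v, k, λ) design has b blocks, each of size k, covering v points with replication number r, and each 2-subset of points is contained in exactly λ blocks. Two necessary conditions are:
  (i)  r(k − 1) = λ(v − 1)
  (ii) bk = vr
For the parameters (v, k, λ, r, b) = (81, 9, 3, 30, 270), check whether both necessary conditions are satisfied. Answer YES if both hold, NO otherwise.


Condition (i): r(k − 1) = 30·8 = 240; λ(v − 1) = 3·80 = 240. Match? YES.
Condition (ii): bk = 270·9 = 2430; vr = 81·30 = 2430. Match? YES.
Both conditions hold? YES.

YES


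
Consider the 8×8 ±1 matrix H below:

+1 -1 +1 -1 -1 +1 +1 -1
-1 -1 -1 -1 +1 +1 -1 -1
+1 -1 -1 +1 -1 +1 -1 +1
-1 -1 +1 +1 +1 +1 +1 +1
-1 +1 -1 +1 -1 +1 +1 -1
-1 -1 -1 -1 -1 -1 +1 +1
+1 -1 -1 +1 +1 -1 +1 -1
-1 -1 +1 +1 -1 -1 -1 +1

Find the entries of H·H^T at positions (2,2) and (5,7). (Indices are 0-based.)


Row 2 of H: [1, -1, -1, 1, -1, 1, -1, 1].
Row 5 of H: [-1, -1, -1, -1, -1, -1, 1, 1].
Row 7 of H: [-1, -1, 1, 1, -1, -1, -1, 1].
(H·H^T)[2][2] = Σ_j H[2][j]·H[2][j] = (1)² + (-1)² + (-1)² + (1)² + (-1)² + (1)² + (-1)² + (1)² = 1 + 1 + 1 + 1 + 1 + 1 + 1 + 1 = 8.
(H·H^T)[5][7] = Σ_j H[5][j]·H[7][j] = (-1)·(-1) + (-1)·(-1) + (-1)·(1) + (-1)·(1) + (-1)·(-1) + (-1)·(-1) + (1)·(-1) + (1)·(1) = 1 + 1 + -1 + -1 + 1 + 1 + -1 + 1 = 2.
Rows 5 and 7 are not orthogonal (dot product = 2 ≠ 0), so H is not a Hadamard matrix.

(2,2) entry = 8; (5,7) entry = 2.


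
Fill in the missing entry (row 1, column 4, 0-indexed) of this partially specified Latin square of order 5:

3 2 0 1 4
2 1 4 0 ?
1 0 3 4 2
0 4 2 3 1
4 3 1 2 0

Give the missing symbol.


Row 1 contains symbols [0, 1, 2, 4] — missing [3].
Column 4 contains symbols [0, 1, 2, 4] — missing [3].
The missing symbol must appear in both missing sets; intersection = [3].
Therefore the hidden value is 3.

Missing value = 3.


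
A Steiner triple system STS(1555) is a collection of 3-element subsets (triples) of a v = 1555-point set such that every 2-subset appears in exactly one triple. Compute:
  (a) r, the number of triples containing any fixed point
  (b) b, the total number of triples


An STS(v) is a 2-(v, 3, 1) BIBD: block size k = 3, λ = 1.
Replication: r(k − 1) = λ(v − 1) ⇒ r·2 = 1555 − 1 = 1554 ⇒ r = 777.
Block count: bk = vr ⇒ b·3 = 1555·777 = 1208235 ⇒ b = 402745.
(Check via b = v(v − 1)/6 = 1555·1554/6 = 2416470/6 = 402745.)

r = 777, b = 402745.


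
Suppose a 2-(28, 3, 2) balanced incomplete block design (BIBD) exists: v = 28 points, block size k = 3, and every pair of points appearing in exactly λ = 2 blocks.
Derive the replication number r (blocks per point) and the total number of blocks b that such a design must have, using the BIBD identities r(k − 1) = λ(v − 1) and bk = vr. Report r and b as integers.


Any 2-(v, k, λ) BIBD satisfies two necessary conditions:
  (i)  Each point sits in r blocks, and counting incidences through any fixed point gives r(k − 1) = λ(v − 1), so r = λ(v − 1)/(k − 1).
  (ii) Total incidences bk = vr, so b = vr/k.
Step 1: r = λ(v − 1)/(k − 1) = 2·(28 − 1)/(3 − 1) = 2·27/2 = 54/2 = 27.
Step 2: b = vr/k = 28·27/3 = 756/3 = 252.
Check integrality: r = 27 ∈ Z ✓, b = 252 ∈ Z ✓.
(These identities are necessary conditions: they determine r and b for any design with these parameters, but do not by themselves prove that one exists.)

r = 27, b = 252.


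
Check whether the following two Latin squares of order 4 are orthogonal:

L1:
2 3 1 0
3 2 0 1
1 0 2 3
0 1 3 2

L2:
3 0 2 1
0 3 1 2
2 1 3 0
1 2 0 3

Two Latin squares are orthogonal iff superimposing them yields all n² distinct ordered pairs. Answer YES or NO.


Form the n² = 16 superimposed pairs (L1[i][j], L2[i][j]), row by row (rows and columns indexed from 0):
row 0: (2,3) (3,0) (1,2) (0,1)
row 1: (3,0) (2,3) (0,1) (1,2)
row 2: (1,2) (0,1) (2,3) (3,0)
row 3: (0,1) (1,2) (3,0) (2,3)
Orthogonality requires all 16 pairs distinct.
But the pair (3,0) repeats: cell (0,1) has L1 = 3, L2 = 0, and cell (1,0) has L1 = 3, L2 = 0.
A repeated pair means some other pair never occurs (only 4 distinct pairs out of 16), so the squares are not orthogonal.
Conclusion: NO.

NO


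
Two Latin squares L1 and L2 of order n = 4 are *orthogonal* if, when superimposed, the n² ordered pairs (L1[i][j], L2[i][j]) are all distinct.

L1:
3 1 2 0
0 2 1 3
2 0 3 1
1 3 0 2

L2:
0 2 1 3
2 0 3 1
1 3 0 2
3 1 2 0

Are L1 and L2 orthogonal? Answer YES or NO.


Form the n² = 16 superimposed pairs (L1[i][j], L2[i][j]), row by row (rows and columns indexed from 0):
row 0: (3,0) (1,2) (2,1) (0,3)
row 1: (0,2) (2,0) (1,3) (3,1)
row 2: (2,1) (0,3) (3,0) (1,2)
row 3: (1,3) (3,1) (0,2) (2,0)
Orthogonality requires all 16 pairs distinct.
But the pair (2,1) repeats: cell (0,2) has L1 = 2, L2 = 1, and cell (2,0) has L1 = 2, L2 = 1.
A repeated pair means some other pair never occurs (only 8 distinct pairs out of 16), so the squares are not orthogonal.
Conclusion: NO.

NO


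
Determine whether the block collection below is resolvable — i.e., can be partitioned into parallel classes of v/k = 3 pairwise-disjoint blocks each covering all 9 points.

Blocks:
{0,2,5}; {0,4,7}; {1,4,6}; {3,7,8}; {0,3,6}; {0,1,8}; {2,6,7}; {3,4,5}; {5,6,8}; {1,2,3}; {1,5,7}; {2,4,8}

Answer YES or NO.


v = 9, block size k = 3, number of blocks = 12.
For resolvability, blocks must partition into parallel classes of size v/k = 3.
Total blocks must therefore be a multiple of 3: 12 = 3·4 + 0 ⇒ divisible ✓.
Greedy packing gives 4 candidate class(es). Each should be a full parallel class (size 3, covers all 9 points).
  Class 1 (3 blocks): {0,2,5}; {1,4,6}; {3,7,8}. Points covered: [0, 1, 2, 3, 4, 5, 6, 7, 8].
  Class 2 (3 blocks): {0,4,7}; {5,6,8}; {1,2,3}. Points covered: [0, 1, 2, 3, 4, 5, 6, 7, 8].
  Class 3 (3 blocks): {0,3,6}; {1,5,7}; {2,4,8}. Points covered: [0, 1, 2, 3, 4, 5, 6, 7, 8].
  Class 4 (3 blocks): {0,1,8}; {2,6,7}; {3,4,5}. Points covered: [0, 1, 2, 3, 4, 5, 6, 7, 8].
All classes full (size 3)? YES. All classes cover every point? YES.
Resolvable? YES.

YES


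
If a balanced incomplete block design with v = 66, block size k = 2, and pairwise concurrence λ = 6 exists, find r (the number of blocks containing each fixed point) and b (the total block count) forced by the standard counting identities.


Any 2-(v, k, λ) BIBD satisfies two necessary conditions:
  (i)  Each point sits in r blocks, and counting incidences through any fixed point gives r(k − 1) = λ(v − 1), so r = λ(v − 1)/(k − 1).
  (ii) Total incidences bk = vr, so b = vr/k.
Step 1: r = λ(v − 1)/(k − 1) = 6·(66 − 1)/(2 − 1) = 6·65/1 = 390/1 = 390.
Step 2: b = vr/k = 66·390/2 = 25740/2 = 12870.
Check integrality: r = 390 ∈ Z ✓, b = 12870 ∈ Z ✓.
(These identities are necessary conditions: they determine r and b for any design with these parameters, but do not by themselves prove that one exists.)

r = 390, b = 12870.


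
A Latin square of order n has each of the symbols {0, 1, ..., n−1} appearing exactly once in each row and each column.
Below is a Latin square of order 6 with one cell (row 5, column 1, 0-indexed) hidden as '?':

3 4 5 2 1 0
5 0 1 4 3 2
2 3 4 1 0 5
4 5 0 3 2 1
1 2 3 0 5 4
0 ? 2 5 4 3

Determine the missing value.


Row 5 contains symbols [0, 2, 3, 4, 5] — missing [1].
Column 1 contains symbols [0, 2, 3, 4, 5] — missing [1].
The missing symbol must appear in both missing sets; intersection = [1].
Therefore the hidden value is 1.

Missing value = 1.


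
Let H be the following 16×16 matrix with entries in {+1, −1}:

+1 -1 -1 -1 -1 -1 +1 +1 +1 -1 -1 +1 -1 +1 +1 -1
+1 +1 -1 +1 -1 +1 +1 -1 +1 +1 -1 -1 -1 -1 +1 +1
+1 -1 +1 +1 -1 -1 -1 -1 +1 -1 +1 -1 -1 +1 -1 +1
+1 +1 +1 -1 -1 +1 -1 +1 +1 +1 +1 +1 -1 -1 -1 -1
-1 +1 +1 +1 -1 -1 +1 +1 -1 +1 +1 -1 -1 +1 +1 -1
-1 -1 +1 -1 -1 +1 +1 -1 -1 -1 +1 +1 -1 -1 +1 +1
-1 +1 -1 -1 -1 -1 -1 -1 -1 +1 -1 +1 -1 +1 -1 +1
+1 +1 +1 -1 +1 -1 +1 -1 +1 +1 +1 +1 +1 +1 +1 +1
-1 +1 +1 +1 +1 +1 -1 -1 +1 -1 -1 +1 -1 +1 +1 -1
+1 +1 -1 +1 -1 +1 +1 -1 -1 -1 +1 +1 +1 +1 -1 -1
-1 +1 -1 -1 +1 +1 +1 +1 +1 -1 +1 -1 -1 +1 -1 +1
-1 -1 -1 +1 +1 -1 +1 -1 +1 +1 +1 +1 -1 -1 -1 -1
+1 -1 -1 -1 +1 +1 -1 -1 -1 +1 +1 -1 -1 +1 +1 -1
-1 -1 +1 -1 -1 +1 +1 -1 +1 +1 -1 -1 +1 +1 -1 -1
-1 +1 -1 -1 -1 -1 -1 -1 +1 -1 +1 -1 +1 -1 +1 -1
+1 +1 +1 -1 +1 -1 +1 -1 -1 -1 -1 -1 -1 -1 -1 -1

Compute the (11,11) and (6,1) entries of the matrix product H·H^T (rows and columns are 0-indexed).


Row 1 of H: [1, 1, -1, 1, -1, 1, 1, -1, 1, 1, -1, -1, -1, -1, 1, 1].
Row 6 of H: [-1, 1, -1, -1, -1, -1, -1, -1, -1, 1, -1, 1, -1, 1, -1, 1].
Row 11 of H: [-1, -1, -1, 1, 1, -1, 1, -1, 1, 1, 1, 1, -1, -1, -1, -1].
(H·H^T)[11][11] = Σ_j H[11][j]·H[11][j] = (-1)² + (-1)² + (-1)² + (1)² + (1)² + (-1)² + (1)² + (-1)² + (1)² + (1)² + (1)² + (1)² + (-1)² + (-1)² + (-1)² + (-1)² = 1 + 1 + 1 + 1 + 1 + 1 + 1 + 1 + 1 + 1 + 1 + 1 + 1 + 1 + 1 + 1 = 16.
(H·H^T)[6][1] = Σ_j H[6][j]·H[1][j] = (-1)·(1) + (1)·(1) + (-1)·(-1) + (-1)·(1) + (-1)·(-1) + (-1)·(1) + (-1)·(1) + (-1)·(-1) + (-1)·(1) + (1)·(1) + (-1)·(-1) + (1)·(-1) + (-1)·(-1) + (1)·(-1) + (-1)·(1) + (1)·(1) = -1 + 1 + 1 + -1 + 1 + -1 + -1 + 1 + -1 + 1 + 1 + -1 + 1 + -1 + -1 + 1 = 0.
So rows 6 and 1 are orthogonal; the diagonal entry equals n = 16.

(11,11) entry = 16; (6,1) entry = 0.


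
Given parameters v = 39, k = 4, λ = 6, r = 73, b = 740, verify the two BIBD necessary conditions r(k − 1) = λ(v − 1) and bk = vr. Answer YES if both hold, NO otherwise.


Condition (i): r(k − 1) = 73·3 = 219; λ(v − 1) = 6·38 = 228. Match? NO.
Condition (ii): bk = 740·4 = 2960; vr = 39·73 = 2847. Match? NO.
Both conditions hold? NO.

NO


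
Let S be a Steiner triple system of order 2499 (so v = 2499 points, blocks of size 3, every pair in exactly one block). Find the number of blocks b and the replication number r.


An STS(v) is a 2-(v, 3, 1) BIBD: block size k = 3, λ = 1.
Replication: r(k − 1) = λ(v − 1) ⇒ r·2 = 2499 − 1 = 2498 ⇒ r = 1249.
Block count: bk = vr ⇒ b·3 = 2499·1249 = 3121251 ⇒ b = 1040417.
(Check via b = v(v − 1)/6 = 2499·2498/6 = 6242502/6 = 1040417.)

r = 1249, b = 1040417.


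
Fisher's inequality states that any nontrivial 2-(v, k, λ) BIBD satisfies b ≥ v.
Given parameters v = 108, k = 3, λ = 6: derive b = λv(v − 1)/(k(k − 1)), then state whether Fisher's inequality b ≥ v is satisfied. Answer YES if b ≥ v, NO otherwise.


r = λ(v − 1)/(k − 1) = 6·107/2 = 321.
b = vr/k = 108·321/3 = 11556.
Fisher's inequality: b ≥ v ⇔ 11556 ≥ 108? YES.

YES


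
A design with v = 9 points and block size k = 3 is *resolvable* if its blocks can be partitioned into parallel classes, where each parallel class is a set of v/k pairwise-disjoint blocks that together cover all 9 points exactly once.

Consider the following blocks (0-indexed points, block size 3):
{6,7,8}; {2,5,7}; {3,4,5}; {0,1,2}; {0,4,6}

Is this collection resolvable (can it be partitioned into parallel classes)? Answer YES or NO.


v = 9, block size k = 3, number of blocks = 5.
For resolvability, blocks must partition into parallel classes of size v/k = 3.
Total blocks must therefore be a multiple of 3: 5 = 3·1 + 2 ⇒ not divisible ✗.
Resolvable? NO.

NO


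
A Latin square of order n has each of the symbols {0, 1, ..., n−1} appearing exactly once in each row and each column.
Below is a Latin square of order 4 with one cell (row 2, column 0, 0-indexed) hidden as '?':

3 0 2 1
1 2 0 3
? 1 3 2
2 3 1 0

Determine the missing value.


Row 2 contains symbols [1, 2, 3] — missing [0].
Column 0 contains symbols [1, 2, 3] — missing [0].
The missing symbol must appear in both missing sets; intersection = [0].
Therefore the hidden value is 0.

Missing value = 0.


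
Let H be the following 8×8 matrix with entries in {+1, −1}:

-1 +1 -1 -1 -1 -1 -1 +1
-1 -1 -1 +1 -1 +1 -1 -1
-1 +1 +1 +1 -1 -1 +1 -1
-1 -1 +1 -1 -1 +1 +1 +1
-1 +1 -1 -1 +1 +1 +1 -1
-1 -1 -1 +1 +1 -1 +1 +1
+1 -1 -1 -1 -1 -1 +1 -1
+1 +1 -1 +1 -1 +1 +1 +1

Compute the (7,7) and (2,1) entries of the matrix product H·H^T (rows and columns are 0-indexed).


Row 1 of H: [-1, -1, -1, 1, -1, 1, -1, -1].
Row 2 of H: [-1, 1, 1, 1, -1, -1, 1, -1].
Row 7 of H: [1, 1, -1, 1, -1, 1, 1, 1].
(H·H^T)[7][7] = Σ_j H[7][j]·H[7][j] = (1)² + (1)² + (-1)² + (1)² + (-1)² + (1)² + (1)² + (1)² = 1 + 1 + 1 + 1 + 1 + 1 + 1 + 1 = 8.
(H·H^T)[2][1] = Σ_j H[2][j]·H[1][j] = (-1)·(-1) + (1)·(-1) + (1)·(-1) + (1)·(1) + (-1)·(-1) + (-1)·(1) + (1)·(-1) + (-1)·(-1) = 1 + -1 + -1 + 1 + 1 + -1 + -1 + 1 = 0.
So rows 2 and 1 are orthogonal; the diagonal entry equals n = 8.

(7,7) entry = 8; (2,1) entry = 0.


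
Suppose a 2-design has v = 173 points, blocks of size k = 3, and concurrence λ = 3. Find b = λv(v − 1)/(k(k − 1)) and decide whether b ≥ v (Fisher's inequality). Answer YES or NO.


b = λv(v − 1)/(k(k − 1)) = 3·173·172/(3·2) = 89268/6 = 14878.
Compare with v = 173: b ≥ v, so Fisher's inequality holds.

YES


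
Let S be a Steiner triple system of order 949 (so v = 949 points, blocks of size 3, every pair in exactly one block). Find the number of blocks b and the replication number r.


An STS(v) is a 2-(v, 3, 1) BIBD: block size k = 3, λ = 1.
Replication: r(k − 1) = λ(v − 1) ⇒ r·2 = 949 − 1 = 948 ⇒ r = 474.
Block count: b = v(v − 1)/6 = 949·948/6 = 899652/6 = 149942.
(Check via bk = vr: 149942·3 = 449826 = 949·474 = 449826 ✓.)

r = 474, b = 149942.


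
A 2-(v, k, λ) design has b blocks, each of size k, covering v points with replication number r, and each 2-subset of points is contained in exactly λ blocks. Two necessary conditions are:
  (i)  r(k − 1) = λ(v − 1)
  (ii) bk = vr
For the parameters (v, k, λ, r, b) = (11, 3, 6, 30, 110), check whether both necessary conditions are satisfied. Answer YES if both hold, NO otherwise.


Condition (i): r(k − 1) = 30·2 = 60; λ(v − 1) = 6·10 = 60. Match? YES.
Condition (ii): bk = 110·3 = 330; vr = 11·30 = 330. Match? YES.
Both conditions hold? YES.

YES


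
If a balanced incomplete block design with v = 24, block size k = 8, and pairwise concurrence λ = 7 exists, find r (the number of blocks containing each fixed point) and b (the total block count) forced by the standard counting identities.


Any 2-(v, k, λ) BIBD satisfies two necessary conditions:
  (i)  Each point sits in r blocks, and counting incidences through any fixed point gives r(k − 1) = λ(v − 1), so r = λ(v − 1)/(k − 1).
  (ii) Total incidences bk = vr, so b = vr/k.
Step 1: r = λ(v − 1)/(k − 1) = 7·(24 − 1)/(8 − 1) = 7·23/7 = 161/7 = 23.
Step 2: b = vr/k = 24·23/8 = 552/8 = 69.
Check integrality: r = 23 ∈ Z ✓, b = 69 ∈ Z ✓.
(These identities are necessary conditions: they determine r and b for any design with these parameters, but do not by themselves prove that one exists.)

r = 23, b = 69.


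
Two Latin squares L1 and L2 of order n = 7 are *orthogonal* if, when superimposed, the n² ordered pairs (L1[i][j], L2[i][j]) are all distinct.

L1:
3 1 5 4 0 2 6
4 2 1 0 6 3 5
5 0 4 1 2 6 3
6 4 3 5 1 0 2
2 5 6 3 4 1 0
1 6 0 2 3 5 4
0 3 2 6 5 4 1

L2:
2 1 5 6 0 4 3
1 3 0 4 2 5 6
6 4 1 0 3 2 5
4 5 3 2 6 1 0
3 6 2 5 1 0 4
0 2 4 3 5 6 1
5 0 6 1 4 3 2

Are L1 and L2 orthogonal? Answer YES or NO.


Form the n² = 49 superimposed pairs (L1[i][j], L2[i][j]), row by row (rows and columns indexed from 0):
row 0: (3,2) (1,1) (5,5) (4,6) (0,0) (2,4) (6,3)
row 1: (4,1) (2,3) (1,0) (0,4) (6,2) (3,5) (5,6)
row 2: (5,6) (0,4) (4,1) (1,0) (2,3) (6,2) (3,5)
row 3: (6,4) (4,5) (3,3) (5,2) (1,6) (0,1) (2,0)
row 4: (2,3) (5,6) (6,2) (3,5) (4,1) (1,0) (0,4)
row 5: (1,0) (6,2) (0,4) (2,3) (3,5) (5,6) (4,1)
row 6: (0,5) (3,0) (2,6) (6,1) (5,4) (4,3) (1,2)
Orthogonality requires all 49 pairs distinct.
But the pair (5,6) repeats: cell (1,6) has L1 = 5, L2 = 6, and cell (2,0) has L1 = 5, L2 = 6.
A repeated pair means some other pair never occurs (only 28 distinct pairs out of 49), so the squares are not orthogonal.
Conclusion: NO.

NO


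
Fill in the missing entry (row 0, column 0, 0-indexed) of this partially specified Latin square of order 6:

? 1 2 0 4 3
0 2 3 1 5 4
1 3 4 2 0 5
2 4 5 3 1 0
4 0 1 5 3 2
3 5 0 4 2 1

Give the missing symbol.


Row 0 contains symbols [0, 1, 2, 3, 4] — missing [5].
Column 0 contains symbols [0, 1, 2, 3, 4] — missing [5].
The missing symbol must appear in both missing sets; intersection = [5].
Therefore the hidden value is 5.

Missing value = 5.


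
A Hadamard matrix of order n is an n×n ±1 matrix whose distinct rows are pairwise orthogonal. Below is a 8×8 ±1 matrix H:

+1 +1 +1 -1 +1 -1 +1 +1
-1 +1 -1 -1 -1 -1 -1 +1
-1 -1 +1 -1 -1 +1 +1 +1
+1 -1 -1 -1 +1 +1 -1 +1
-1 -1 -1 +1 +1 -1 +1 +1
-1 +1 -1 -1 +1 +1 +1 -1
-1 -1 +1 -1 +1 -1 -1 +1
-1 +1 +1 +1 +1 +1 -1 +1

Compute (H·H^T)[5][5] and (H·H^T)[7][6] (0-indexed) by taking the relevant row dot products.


Row 5 of H: [-1, 1, -1, -1, 1, 1, 1, -1].
Row 6 of H: [-1, -1, 1, -1, 1, -1, -1, 1].
Row 7 of H: [-1, 1, 1, 1, 1, 1, -1, 1].
(H·H^T)[5][5] = Σ_j H[5][j]·H[5][j] = (-1)² + (1)² + (-1)² + (-1)² + (1)² + (1)² + (1)² + (-1)² = 1 + 1 + 1 + 1 + 1 + 1 + 1 + 1 = 8.
(H·H^T)[7][6] = Σ_j H[7][j]·H[6][j] = (-1)·(-1) + (1)·(-1) + (1)·(1) + (1)·(-1) + (1)·(1) + (1)·(-1) + (-1)·(-1) + (1)·(1) = 1 + -1 + 1 + -1 + 1 + -1 + 1 + 1 = 2.
Rows 7 and 6 are not orthogonal (dot product = 2 ≠ 0), so H is not a Hadamard matrix.

(5,5) entry = 8; (7,6) entry = 2.


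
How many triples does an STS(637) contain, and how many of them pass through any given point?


An STS(v) is a 2-(v, 3, 1) BIBD: block size k = 3, λ = 1.
Replication: r(k − 1) = λ(v − 1) ⇒ r·2 = 637 − 1 = 636 ⇒ r = 318.
Block count: b = v(v − 1)/6 = 637·636/6 = 405132/6 = 67522.

r = 318, b = 67522.


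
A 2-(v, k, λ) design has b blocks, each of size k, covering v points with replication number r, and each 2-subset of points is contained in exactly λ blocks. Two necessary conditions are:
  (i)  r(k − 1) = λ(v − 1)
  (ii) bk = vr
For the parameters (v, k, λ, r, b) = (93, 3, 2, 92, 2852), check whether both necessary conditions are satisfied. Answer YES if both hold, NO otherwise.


Condition (i): r(k − 1) = 92·2 = 184; λ(v − 1) = 2·92 = 184. Match? YES.
Condition (ii): bk = 2852·3 = 8556; vr = 93·92 = 8556. Match? YES.
Both conditions hold? YES.

YES


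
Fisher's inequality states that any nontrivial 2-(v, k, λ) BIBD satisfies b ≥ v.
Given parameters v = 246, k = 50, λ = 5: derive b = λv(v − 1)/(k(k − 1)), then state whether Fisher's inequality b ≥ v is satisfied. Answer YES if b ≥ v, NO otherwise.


r = λ(v − 1)/(k − 1) = 5·245/49 = 25.
b = vr/k = 246·25/50 = 123.
Fisher's inequality: b ≥ v ⇔ 123 ≥ 246? NO.

NO


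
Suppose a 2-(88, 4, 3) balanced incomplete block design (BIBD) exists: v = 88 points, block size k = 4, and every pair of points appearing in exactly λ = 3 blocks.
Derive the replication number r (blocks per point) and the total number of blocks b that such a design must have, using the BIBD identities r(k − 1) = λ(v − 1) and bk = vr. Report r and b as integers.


Any 2-(v, k, λ) BIBD satisfies two necessary conditions:
  (i)  Each point sits in r blocks, and counting incidences through any fixed point gives r(k − 1) = λ(v − 1), so r = λ(v − 1)/(k − 1).
  (ii) Total incidences bk = vr, so b = vr/k.
Step 1: r = λ(v − 1)/(k − 1) = 3·(88 − 1)/(4 − 1) = 3·87/3 = 261/3 = 87.
Step 2: b = vr/k = 88·87/4 = 7656/4 = 1914.
Check integrality: r = 87 ∈ Z ✓, b = 1914 ∈ Z ✓.
(These identities are necessary conditions: they determine r and b for any design with these parameters, but do not by themselves prove that one exists.)

r = 87, b = 1914.


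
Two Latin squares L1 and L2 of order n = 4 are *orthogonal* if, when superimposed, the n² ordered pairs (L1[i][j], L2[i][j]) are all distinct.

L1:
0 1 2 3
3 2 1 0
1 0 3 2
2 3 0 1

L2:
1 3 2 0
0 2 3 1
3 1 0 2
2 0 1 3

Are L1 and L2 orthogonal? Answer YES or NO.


Form the n² = 16 superimposed pairs (L1[i][j], L2[i][j]), row by row (rows and columns indexed from 0):
row 0: (0,1) (1,3) (2,2) (3,0)
row 1: (3,0) (2,2) (1,3) (0,1)
row 2: (1,3) (0,1) (3,0) (2,2)
row 3: (2,2) (3,0) (0,1) (1,3)
Orthogonality requires all 16 pairs distinct.
But the pair (3,0) repeats: cell (0,3) has L1 = 3, L2 = 0, and cell (1,0) has L1 = 3, L2 = 0.
A repeated pair means some other pair never occurs (only 4 distinct pairs out of 16), so the squares are not orthogonal.
Conclusion: NO.

NO


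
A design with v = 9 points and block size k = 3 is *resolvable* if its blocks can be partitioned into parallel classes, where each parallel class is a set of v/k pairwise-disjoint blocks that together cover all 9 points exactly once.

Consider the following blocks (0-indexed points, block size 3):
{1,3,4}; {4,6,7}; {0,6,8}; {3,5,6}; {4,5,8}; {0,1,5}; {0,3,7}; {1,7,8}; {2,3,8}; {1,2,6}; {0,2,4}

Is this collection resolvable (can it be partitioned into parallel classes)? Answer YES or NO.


v = 9, block size k = 3, number of blocks = 11.
For resolvability, blocks must partition into parallel classes of size v/k = 3.
Total blocks must therefore be a multiple of 3: 11 = 3·3 + 2 ⇒ not divisible ✗.
Resolvable? NO.

NO


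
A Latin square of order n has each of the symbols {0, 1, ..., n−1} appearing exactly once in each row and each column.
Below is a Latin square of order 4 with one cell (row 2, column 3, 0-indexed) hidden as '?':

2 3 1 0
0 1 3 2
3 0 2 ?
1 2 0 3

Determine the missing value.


Row 2 contains symbols [0, 2, 3] — missing [1].
Column 3 contains symbols [0, 2, 3] — missing [1].
The missing symbol must appear in both missing sets; intersection = [1].
Therefore the hidden value is 1.

Missing value = 1.


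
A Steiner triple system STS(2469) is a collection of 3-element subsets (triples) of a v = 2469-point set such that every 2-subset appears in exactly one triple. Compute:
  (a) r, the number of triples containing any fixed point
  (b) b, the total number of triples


An STS(v) is a 2-(v, 3, 1) BIBD: block size k = 3, λ = 1.
Replication: r(k − 1) = λ(v − 1) ⇒ r·2 = 2469 − 1 = 2468 ⇒ r = 1234.
Block count: b = v(v − 1)/6 = 2469·2468/6 = 6093492/6 = 1015582.

r = 1234, b = 1015582.


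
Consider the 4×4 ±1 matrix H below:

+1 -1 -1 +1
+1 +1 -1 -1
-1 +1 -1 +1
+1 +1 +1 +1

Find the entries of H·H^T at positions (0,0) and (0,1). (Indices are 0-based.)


Row 0 of H: [1, -1, -1, 1].
Row 1 of H: [1, 1, -1, -1].
(H·H^T)[0][0] = Σ_j H[0][j]·H[0][j] = (1)² + (-1)² + (-1)² + (1)² = 1 + 1 + 1 + 1 = 4.
(H·H^T)[0][1] = Σ_j H[0][j]·H[1][j] = (1)·(1) + (-1)·(1) + (-1)·(-1) + (1)·(-1) = 1 + -1 + 1 + -1 = 0.
So rows 0 and 1 are orthogonal; the diagonal entry equals n = 4.

(0,0) entry = 4; (0,1) entry = 0.


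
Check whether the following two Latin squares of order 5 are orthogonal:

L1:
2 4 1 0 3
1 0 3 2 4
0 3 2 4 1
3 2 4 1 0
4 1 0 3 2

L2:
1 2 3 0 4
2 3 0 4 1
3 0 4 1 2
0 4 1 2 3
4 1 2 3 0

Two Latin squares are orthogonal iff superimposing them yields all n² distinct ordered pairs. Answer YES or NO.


Form the n² = 25 superimposed pairs (L1[i][j], L2[i][j]), row by row (rows and columns indexed from 0):
row 0: (2,1) (4,2) (1,3) (0,0) (3,4)
row 1: (1,2) (0,3) (3,0) (2,4) (4,1)
row 2: (0,3) (3,0) (2,4) (4,1) (1,2)
row 3: (3,0) (2,4) (4,1) (1,2) (0,3)
row 4: (4,4) (1,1) (0,2) (3,3) (2,0)
Orthogonality requires all 25 pairs distinct.
But the pair (0,3) repeats: cell (1,1) has L1 = 0, L2 = 3, and cell (2,0) has L1 = 0, L2 = 3.
A repeated pair means some other pair never occurs (only 15 distinct pairs out of 25), so the squares are not orthogonal.
Conclusion: NO.

NO


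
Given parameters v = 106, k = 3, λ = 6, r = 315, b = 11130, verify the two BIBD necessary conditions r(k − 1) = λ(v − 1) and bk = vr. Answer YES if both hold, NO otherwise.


Condition (i): r(k − 1) = 315·2 = 630; λ(v − 1) = 6·105 = 630. Match? YES.
Condition (ii): bk = 11130·3 = 33390; vr = 106·315 = 33390. Match? YES.
Both conditions hold? YES.

YES


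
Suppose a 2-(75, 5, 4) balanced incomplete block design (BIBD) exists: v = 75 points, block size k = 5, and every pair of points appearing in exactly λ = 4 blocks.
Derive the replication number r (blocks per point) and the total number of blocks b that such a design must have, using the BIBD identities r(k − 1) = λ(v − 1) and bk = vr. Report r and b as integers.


Any 2-(v, k, λ) BIBD satisfies two necessary conditions:
  (i)  Each point sits in r blocks, and counting incidences through any fixed point gives r(k − 1) = λ(v − 1), so r = λ(v − 1)/(k − 1).
  (ii) Total incidences bk = vr, so b = vr/k.
Step 1: r = λ(v − 1)/(k − 1) = 4·(75 − 1)/(5 − 1) = 4·74/4 = 296/4 = 74.
Step 2: b = vr/k = 75·74/5 = 5550/5 = 1110.
Check integrality: r = 74 ∈ Z ✓, b = 1110 ∈ Z ✓.
(These identities are necessary conditions: they determine r and b for any design with these parameters, but do not by themselves prove that one exists.)

r = 74, b = 1110.


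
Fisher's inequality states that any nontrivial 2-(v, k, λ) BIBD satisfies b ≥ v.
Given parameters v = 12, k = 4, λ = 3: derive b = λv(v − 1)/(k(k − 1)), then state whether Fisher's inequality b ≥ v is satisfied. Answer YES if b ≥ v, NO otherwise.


r = λ(v − 1)/(k − 1) = 3·11/3 = 11.
b = vr/k = 12·11/4 = 33.
Fisher's inequality: b ≥ v ⇔ 33 ≥ 12? YES.

YES


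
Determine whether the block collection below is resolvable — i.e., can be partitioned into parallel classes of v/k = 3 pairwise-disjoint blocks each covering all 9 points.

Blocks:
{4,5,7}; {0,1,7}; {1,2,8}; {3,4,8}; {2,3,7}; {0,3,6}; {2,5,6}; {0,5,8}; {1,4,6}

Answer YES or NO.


v = 9, block size k = 3, number of blocks = 9.
For resolvability, blocks must partition into parallel classes of size v/k = 3.
Total blocks must therefore be a multiple of 3: 9 = 3·3 + 0 ⇒ divisible ✓.
Greedy packing gives 3 candidate class(es). Each should be a full parallel class (size 3, covers all 9 points).
  Class 1 (3 blocks): {4,5,7}; {1,2,8}; {0,3,6}. Points covered: [0, 1, 2, 3, 4, 5, 6, 7, 8].
  Class 2 (3 blocks): {0,1,7}; {3,4,8}; {2,5,6}. Points covered: [0, 1, 2, 3, 4, 5, 6, 7, 8].
  Class 3 (3 blocks): {2,3,7}; {0,5,8}; {1,4,6}. Points covered: [0, 1, 2, 3, 4, 5, 6, 7, 8].
All classes full (size 3)? YES. All classes cover every point? YES.
Resolvable? YES.

YES


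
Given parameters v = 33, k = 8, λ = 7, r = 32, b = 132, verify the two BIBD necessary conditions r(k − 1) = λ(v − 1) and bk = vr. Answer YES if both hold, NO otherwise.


Condition (i): r(k − 1) = 32·7 = 224; λ(v − 1) = 7·32 = 224. Match? YES.
Condition (ii): bk = 132·8 = 1056; vr = 33·32 = 1056. Match? YES.
Both conditions hold? YES.

YES


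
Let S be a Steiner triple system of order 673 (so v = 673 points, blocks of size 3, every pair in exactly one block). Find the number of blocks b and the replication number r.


An STS(v) is a 2-(v, 3, 1) BIBD: block size k = 3, λ = 1.
Replication: r(k − 1) = λ(v − 1) ⇒ r·2 = 673 − 1 = 672 ⇒ r = 336.
Block count: b = v(v − 1)/6 = 673·672/6 = 452256/6 = 75376.

r = 336, b = 75376.


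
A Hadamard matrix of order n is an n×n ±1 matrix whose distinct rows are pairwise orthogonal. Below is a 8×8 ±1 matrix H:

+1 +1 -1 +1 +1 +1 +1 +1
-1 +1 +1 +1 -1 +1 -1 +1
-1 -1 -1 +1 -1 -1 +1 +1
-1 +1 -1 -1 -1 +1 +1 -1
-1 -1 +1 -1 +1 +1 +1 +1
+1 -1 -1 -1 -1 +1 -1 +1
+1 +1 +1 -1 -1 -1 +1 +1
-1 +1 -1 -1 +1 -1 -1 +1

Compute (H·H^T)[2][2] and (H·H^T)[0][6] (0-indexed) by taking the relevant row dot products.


Row 0 of H: [1, 1, -1, 1, 1, 1, 1, 1].
Row 2 of H: [-1, -1, -1, 1, -1, -1, 1, 1].
Row 6 of H: [1, 1, 1, -1, -1, -1, 1, 1].
(H·H^T)[2][2] = Σ_j H[2][j]·H[2][j] = (-1)² + (-1)² + (-1)² + (1)² + (-1)² + (-1)² + (1)² + (1)² = 1 + 1 + 1 + 1 + 1 + 1 + 1 + 1 = 8.
(H·H^T)[0][6] = Σ_j H[0][j]·H[6][j] = (1)·(1) + (1)·(1) + (-1)·(1) + (1)·(-1) + (1)·(-1) + (1)·(-1) + (1)·(1) + (1)·(1) = 1 + 1 + -1 + -1 + -1 + -1 + 1 + 1 = 0.
So rows 0 and 6 are orthogonal; the diagonal entry equals n = 8.

(2,2) entry = 8; (0,6) entry = 0.


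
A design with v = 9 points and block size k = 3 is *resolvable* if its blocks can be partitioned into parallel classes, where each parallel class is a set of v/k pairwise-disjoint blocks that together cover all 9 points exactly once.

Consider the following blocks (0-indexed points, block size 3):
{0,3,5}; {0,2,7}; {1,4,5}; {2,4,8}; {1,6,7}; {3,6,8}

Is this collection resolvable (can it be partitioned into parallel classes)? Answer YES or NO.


v = 9, block size k = 3, number of blocks = 6.
For resolvability, blocks must partition into parallel classes of size v/k = 3.
Total blocks must therefore be a multiple of 3: 6 = 3·2 + 0 ⇒ divisible ✓.
Greedy packing gives 2 candidate class(es). Each should be a full parallel class (size 3, covers all 9 points).
  Class 1 (3 blocks): {0,3,5}; {2,4,8}; {1,6,7}. Points covered: [0, 1, 2, 3, 4, 5, 6, 7, 8].
  Class 2 (3 blocks): {0,2,7}; {1,4,5}; {3,6,8}. Points covered: [0, 1, 2, 3, 4, 5, 6, 7, 8].
All classes full (size 3)? YES. All classes cover every point? YES.
Resolvable? YES.

YES


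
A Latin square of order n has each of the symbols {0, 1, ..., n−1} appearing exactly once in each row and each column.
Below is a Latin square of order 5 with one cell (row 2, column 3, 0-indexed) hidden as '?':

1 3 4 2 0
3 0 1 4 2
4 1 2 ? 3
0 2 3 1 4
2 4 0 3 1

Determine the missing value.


Row 2 contains symbols [1, 2, 3, 4] — missing [0].
Column 3 contains symbols [1, 2, 3, 4] — missing [0].
The missing symbol must appear in both missing sets; intersection = [0].
Therefore the hidden value is 0.

Missing value = 0.


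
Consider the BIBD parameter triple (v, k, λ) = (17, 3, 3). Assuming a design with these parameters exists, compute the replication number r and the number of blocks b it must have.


Any 2-(v, k, λ) BIBD satisfies two necessary conditions:
  (i)  Each point sits in r blocks, and counting incidences through any fixed point gives r(k − 1) = λ(v − 1), so r = λ(v − 1)/(k − 1).
  (ii) Total incidences bk = vr, so b = vr/k.
Step 1: r = λ(v − 1)/(k − 1) = 3·(17 − 1)/(3 − 1) = 3·16/2 = 48/2 = 24.
Step 2: b = vr/k = 17·24/3 = 408/3 = 136.
Check integrality: r = 24 ∈ Z ✓, b = 136 ∈ Z ✓.
(These identities are necessary conditions: they determine r and b for any design with these parameters, but do not by themselves prove that one exists.)

r = 24, b = 136.


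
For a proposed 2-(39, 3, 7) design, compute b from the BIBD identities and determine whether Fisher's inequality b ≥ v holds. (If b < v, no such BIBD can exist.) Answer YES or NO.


b = λv(v − 1)/(k(k − 1)) = 7·39·38/(3·2) = 10374/6 = 1729.
Compare with v = 39: b ≥ v, so Fisher's inequality holds.

YES


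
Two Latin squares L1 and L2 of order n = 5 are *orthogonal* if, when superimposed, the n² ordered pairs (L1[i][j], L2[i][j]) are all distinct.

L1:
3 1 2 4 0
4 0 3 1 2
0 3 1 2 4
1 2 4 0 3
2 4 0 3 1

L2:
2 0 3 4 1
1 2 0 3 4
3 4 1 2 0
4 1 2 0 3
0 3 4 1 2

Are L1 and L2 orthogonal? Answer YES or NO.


Form the n² = 25 superimposed pairs (L1[i][j], L2[i][j]), row by row (rows and columns indexed from 0):
row 0: (3,2) (1,0) (2,3) (4,4) (0,1)
row 1: (4,1) (0,2) (3,0) (1,3) (2,4)
row 2: (0,3) (3,4) (1,1) (2,2) (4,0)
row 3: (1,4) (2,1) (4,2) (0,0) (3,3)
row 4: (2,0) (4,3) (0,4) (3,1) (1,2)
Orthogonality requires all 25 pairs distinct.
Check by first coordinate: for each symbol s of L1, list the L2 entries in the n cells where L1 = s; they must all differ.
  L1 = 0: L2 entries (in reading order) 1, 2, 3, 0, 4 — all 5 distinct ✓
  L1 = 1: L2 entries (in reading order) 0, 3, 1, 4, 2 — all 5 distinct ✓
  L1 = 2: L2 entries (in reading order) 3, 4, 2, 1, 0 — all 5 distinct ✓
  L1 = 3: L2 entries (in reading order) 2, 0, 4, 3, 1 — all 5 distinct ✓
  L1 = 4: L2 entries (in reading order) 4, 1, 0, 2, 3 — all 5 distinct ✓
Every symbol of L1 meets every symbol of L2 exactly once, so all 25 pairs are distinct (25 of 25).
Conclusion: YES.

YES


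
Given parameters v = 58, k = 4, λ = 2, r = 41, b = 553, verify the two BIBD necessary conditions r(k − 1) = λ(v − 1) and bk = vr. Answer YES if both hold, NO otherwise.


Condition (i): r(k − 1) = 41·3 = 123; λ(v − 1) = 2·57 = 114. Match? NO.
Condition (ii): bk = 553·4 = 2212; vr = 58·41 = 2378. Match? NO.
Both conditions hold? NO.

NO


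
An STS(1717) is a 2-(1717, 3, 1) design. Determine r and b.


An STS(v) is a 2-(v, 3, 1) BIBD: block size k = 3, λ = 1.
Replication: r(k − 1) = λ(v − 1) ⇒ r·2 = 1717 − 1 = 1716 ⇒ r = 858.
Block count: bk = vr ⇒ b·3 = 1717·858 = 1473186 ⇒ b = 491062.

r = 858, b = 491062.


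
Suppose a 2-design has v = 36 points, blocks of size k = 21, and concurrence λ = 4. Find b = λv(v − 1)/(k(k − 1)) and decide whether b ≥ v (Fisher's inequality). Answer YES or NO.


b = λv(v − 1)/(k(k − 1)) = 4·36·35/(21·20) = 5040/420 = 12.
Compare with v = 36: b < v, so Fisher's inequality fails.

NO
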